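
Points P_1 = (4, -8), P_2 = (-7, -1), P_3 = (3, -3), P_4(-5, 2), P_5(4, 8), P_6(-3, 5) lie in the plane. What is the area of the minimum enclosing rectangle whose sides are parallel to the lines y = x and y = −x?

200

In coordinates u = x + y, v = x − y the rectangle is axis-aligned; the map (x,y)→(u,v) scales areas by 2.
u-values: -4, -8, 0, -3, 12, 2; range = 12 − (-8) = 20.
v-values: 12, -6, 6, -7, -4, -8; range = 12 − (-8) = 20.
Area = (20 × 20) / 2 = 200.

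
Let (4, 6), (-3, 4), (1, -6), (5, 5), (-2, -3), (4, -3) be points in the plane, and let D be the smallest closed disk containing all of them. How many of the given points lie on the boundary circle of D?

A smallest enclosing disk is always determined by at most three of the input points on its boundary.
The minimum enclosing circle is determined by three boundary points: (4, 6), (-3, 4), (1, -6).
Their circumcentre is (49/26, 2/13) with r² = 26129/676.
The farthest remaining point (5, 5) is at distance² 22437/676 ≤ 26129/676.
The points at distance exactly r from the centre are (4, 6), (-3, 4), (1, -6) — 3 points.

3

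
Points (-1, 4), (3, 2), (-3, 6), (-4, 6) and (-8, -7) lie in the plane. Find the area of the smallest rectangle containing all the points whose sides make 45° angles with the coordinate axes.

110

In coordinates u = x + y, v = x − y the rectangle is axis-aligned; the map (x,y)→(u,v) scales areas by 2.
u-values: 3, 5, 3, 2, -15; range = 5 − (-15) = 20.
v-values: -5, 1, -9, -10, -1; range = 1 − (-10) = 11.
Area = (20 × 11) / 2 = 110.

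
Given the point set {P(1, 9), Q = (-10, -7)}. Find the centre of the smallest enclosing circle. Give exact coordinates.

The smallest circle enclosing two points has them as diameter endpoints.
Centre = midpoint = (-4.5, 1); r² = |PQ|²/4 = 377/4 = 94.25.
Centre = (-4.5, 1).

(-4.5, 1)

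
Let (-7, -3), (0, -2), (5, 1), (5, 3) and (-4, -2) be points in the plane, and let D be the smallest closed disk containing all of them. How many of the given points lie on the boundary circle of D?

By Welzl's lemma the MEC is supported by two points (diametrically opposite) or three points (on a circumcircle).
The farthest pair is (-7, -3)–(5, 3) with squared distance 180. The circle on this segment as diameter has centre (-1, 0) and r² = 180/4 = 45.
Check (0, -2): distance² to centre = 5 ≤ 45, so it lies inside.
All remaining points lie in this disk, and no smaller disk contains both endpoints, so this is the minimum enclosing circle.
The points at distance exactly r from the centre are (-7, -3), (5, 3) — 2 points.

2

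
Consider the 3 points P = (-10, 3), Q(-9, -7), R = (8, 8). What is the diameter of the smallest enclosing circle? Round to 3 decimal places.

22.672

Side lengths²: PQ² = 101, PR² = 349, QR² = 514.
Since QR² = 514 ≥ 349 + 101 = 450, the angle opposite QR is not acute, so the smallest enclosing circle has QR as diameter.
Centre = midpoint of QR = (-0.5, 0.5), r² = 514/4 = 128.5.
Diameter = 2r = 2√(128.5) ≈ 22.672.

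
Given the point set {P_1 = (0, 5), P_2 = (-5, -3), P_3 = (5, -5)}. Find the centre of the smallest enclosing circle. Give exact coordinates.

Side lengths²: P_1P_2² = 89, P_1P_3² = 125, P_2P_3² = 104.
Since P_1P_3² = 125 < 104 + 89 = 193, the triangle is acute, so the smallest enclosing circle is the circumcircle.
Circumcentre = (11/18, -17/18), r² = 5785/162.
Centre = (11/18, -17/18).

(11/18, -17/18)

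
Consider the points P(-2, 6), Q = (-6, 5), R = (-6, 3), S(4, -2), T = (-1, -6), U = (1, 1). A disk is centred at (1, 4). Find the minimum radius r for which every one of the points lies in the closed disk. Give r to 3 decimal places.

10.198

The required radius is the distance from (1, 4) to the farthest point.
Squared distances: 13, 50, 50, 45, 104, 9.
Maximum is 104, attained at T.
r = √104 ≈ 10.198.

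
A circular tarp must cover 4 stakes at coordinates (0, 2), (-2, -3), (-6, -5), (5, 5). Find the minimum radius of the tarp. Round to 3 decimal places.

The minimum enclosing circle of a finite set is fixed by two of the points (as a diameter) or three (as a circumcircle).
The farthest pair is (-6, -5)–(5, 5) with squared distance 221. The circle on this segment as diameter has centre (-0.5, 0) and r² = 221/4 = 55.25.
Check (0, 2): distance² to centre = 4.25 ≤ 55.25, so it lies inside.
All remaining points lie in this disk, and no smaller disk contains both endpoints, so this is the minimum enclosing circle.
r = √(55.25) ≈ 7.433.

7.433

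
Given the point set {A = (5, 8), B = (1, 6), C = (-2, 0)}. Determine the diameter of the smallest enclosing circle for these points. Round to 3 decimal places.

Side lengths²: AB² = 20, AC² = 113, BC² = 45.
Since AC² = 113 ≥ 45 + 20 = 65, the angle opposite AC is not acute, so the smallest enclosing circle has AC as diameter.
Centre = midpoint of AC = (1.5, 4), r² = 113/4 = 28.25.
Diameter = 2r = 2√(28.25) ≈ 10.630.

10.630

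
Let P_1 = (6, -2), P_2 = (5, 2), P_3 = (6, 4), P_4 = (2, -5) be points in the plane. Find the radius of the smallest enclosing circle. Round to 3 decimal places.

The minimum enclosing circle of a finite set is fixed by two of the points (as a diameter) or three (as a circumcircle).
The farthest pair is P_3–P_4 with squared distance 97. The circle on this segment as diameter has centre (4, -0.5) and r² = 97/4 = 24.25.
Check P_1: distance² to centre = 6.25 ≤ 24.25, so it lies inside.
All remaining points lie in this disk, and no smaller disk contains both endpoints, so this is the minimum enclosing circle.
r = √(24.25) ≈ 4.924.

4.924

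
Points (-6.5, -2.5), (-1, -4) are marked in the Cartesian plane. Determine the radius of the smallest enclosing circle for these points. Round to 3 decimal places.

The smallest circle enclosing two points has them as diameter endpoints.
Centre = midpoint = (-3.75, -3.25); r² = |(-6.5, -2.5)−(-1, -4)|²/4 = 32.5/4 = 8.125.
r = √(8.125) ≈ 2.850.

2.850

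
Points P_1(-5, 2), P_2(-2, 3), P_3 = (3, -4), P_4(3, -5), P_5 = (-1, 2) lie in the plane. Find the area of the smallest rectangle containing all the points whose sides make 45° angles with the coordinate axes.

In coordinates u = x + y, v = x − y the rectangle is axis-aligned; the map (x,y)→(u,v) scales areas by 2.
u-values: -3, 1, -1, -2, 1; range = 1 − (-3) = 4.
v-values: -7, -5, 7, 8, -3; range = 8 − (-7) = 15.
Area = (4 × 15) / 2 = 30.

30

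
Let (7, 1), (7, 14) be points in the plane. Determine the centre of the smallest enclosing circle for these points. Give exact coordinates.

The smallest circle enclosing two points has them as diameter endpoints.
Centre = midpoint = (7, 7.5); r² = |(7, 1)−(7, 14)|²/4 = 169/4 = 42.25.
Centre = (7, 7.5).

(7, 7.5)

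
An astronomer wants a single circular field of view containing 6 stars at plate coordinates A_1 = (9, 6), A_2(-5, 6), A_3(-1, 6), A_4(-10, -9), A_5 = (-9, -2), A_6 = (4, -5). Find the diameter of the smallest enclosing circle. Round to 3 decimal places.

A smallest enclosing disk is always determined by at most three of the input points on its boundary.
The farthest pair is A_1–A_4 with squared distance 586. The circle on this segment as diameter has centre (-0.5, -1.5) and r² = 586/4 = 146.5.
Check A_2: distance² to centre = 76.5 ≤ 146.5, so it lies inside.
All remaining points lie in this disk, and no smaller disk contains both endpoints, so this is the minimum enclosing circle.
Diameter = 2r = 2√(146.5) ≈ 24.207.

24.207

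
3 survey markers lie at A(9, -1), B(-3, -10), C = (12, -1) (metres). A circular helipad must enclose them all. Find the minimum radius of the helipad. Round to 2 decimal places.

8.75

Side lengths²: AB² = 225, AC² = 9, BC² = 306.
Since BC² = 306 ≥ 225 + 9 = 234, the angle opposite BC is not acute, so the smallest enclosing circle has BC as diameter.
Centre = midpoint of BC = (4.5, -5.5), r² = 306/4 = 76.5.
r = √(76.5) ≈ 8.75.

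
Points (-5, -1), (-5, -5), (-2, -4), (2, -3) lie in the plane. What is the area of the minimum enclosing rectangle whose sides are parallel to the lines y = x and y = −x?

40.5

In coordinates u = x + y, v = x − y the rectangle is axis-aligned; the map (x,y)→(u,v) scales areas by 2.
u-values: -6, -10, -6, -1; range = -1 − (-10) = 9.
v-values: -4, 0, 2, 5; range = 5 − (-4) = 9.
Area = (9 × 9) / 2 = 40.5.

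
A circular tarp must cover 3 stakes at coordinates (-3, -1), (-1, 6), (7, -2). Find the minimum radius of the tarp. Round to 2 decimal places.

5.75

Call the three points A, B, C in the order given.
Side lengths²: AB² = 53, AC² = 101, BC² = 128.
Since BC² = 128 < 101 + 53 = 154, the triangle is acute, so the smallest enclosing circle is the circumcircle.
Circumcentre = (41/18, 23/18), r² = 5353/162.
r = √(5353/162) ≈ 5.75.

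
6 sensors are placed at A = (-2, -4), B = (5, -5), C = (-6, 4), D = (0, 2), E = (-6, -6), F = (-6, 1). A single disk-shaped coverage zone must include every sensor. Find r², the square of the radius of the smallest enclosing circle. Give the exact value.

6161/121

The minimum enclosing circle is determined by three boundary points: B, C, E.
Their circumcentre is (-10/11, -1) with r² = 6161/121.
The farthest remaining point F is at distance² 3620/121 ≤ 6161/121.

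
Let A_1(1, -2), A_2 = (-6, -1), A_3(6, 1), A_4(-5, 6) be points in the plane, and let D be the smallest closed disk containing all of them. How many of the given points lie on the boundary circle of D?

By Welzl's lemma the MEC is supported by two points (diametrically opposite) or three points (on a circumcircle).
The minimum enclosing circle is determined by three boundary points: A_2, A_3, A_4.
Their circumcentre is (-12/41, 72/41) with r² = 67525/1681.
The farthest remaining point A_1 is at distance² 26525/1681 ≤ 67525/1681.
The points at distance exactly r from the centre are A_2, A_3, A_4 — 3 points.

3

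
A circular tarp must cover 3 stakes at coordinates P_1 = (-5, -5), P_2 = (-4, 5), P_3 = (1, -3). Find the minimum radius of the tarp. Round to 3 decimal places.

Side lengths²: P_1P_2² = 101, P_1P_3² = 40, P_2P_3² = 89.
Since P_1P_2² = 101 < 89 + 40 = 129, the triangle is acute, so the smallest enclosing circle is the circumcircle.
Circumcentre = (-191/58, -7/58), r² = 44945/1682.
r = √(44945/1682) ≈ 5.169.

5.169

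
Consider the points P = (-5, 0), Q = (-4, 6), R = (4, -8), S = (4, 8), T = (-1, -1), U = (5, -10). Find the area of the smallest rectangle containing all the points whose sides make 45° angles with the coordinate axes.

212.5

In coordinates u = x + y, v = x − y the rectangle is axis-aligned; the map (x,y)→(u,v) scales areas by 2.
u-values: -5, 2, -4, 12, -2, -5; range = 12 − (-5) = 17.
v-values: -5, -10, 12, -4, 0, 15; range = 15 − (-10) = 25.
Area = (17 × 25) / 2 = 212.5.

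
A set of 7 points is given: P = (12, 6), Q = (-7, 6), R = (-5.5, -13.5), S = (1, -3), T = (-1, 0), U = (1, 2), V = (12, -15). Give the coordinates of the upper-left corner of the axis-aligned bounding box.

x-range [-7, 12], y-range [-15, 6].
The upper-left corner is (-7, 6).

(-7, 6)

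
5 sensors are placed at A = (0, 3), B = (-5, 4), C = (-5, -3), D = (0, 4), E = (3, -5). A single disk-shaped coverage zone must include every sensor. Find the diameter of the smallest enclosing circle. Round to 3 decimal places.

12.042

The farthest pair is B–E with squared distance 145. The circle on this segment as diameter has centre (-1, -0.5) and r² = 145/4 = 36.25.
Check A: distance² to centre = 13.25 ≤ 36.25, so it lies inside.
All remaining points lie in this disk, and no smaller disk contains both endpoints, so this is the minimum enclosing circle.
Diameter = 2r = 2√(36.25) ≈ 12.042.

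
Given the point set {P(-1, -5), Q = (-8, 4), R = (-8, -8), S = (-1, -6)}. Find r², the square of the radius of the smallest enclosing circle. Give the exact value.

The minimum enclosing circle of a finite set is fixed by two of the points (as a diameter) or three (as a circumcircle).
The minimum enclosing circle is determined by three boundary points: Q, R, S.
Their circumcentre is (-83/14, -2) with r² = 7897/196.
The farthest remaining point P is at distance² 6525/196 ≤ 7897/196.

7897/196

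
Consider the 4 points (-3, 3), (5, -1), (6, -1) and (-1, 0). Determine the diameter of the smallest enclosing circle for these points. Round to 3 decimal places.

9.849

By Welzl's lemma the MEC is supported by two points (diametrically opposite) or three points (on a circumcircle).
The farthest pair is (-3, 3)–(6, -1) with squared distance 97. The circle on this segment as diameter has centre (1.5, 1) and r² = 97/4 = 24.25.
Check (5, -1): distance² to centre = 16.25 ≤ 24.25, so it lies inside.
All remaining points lie in this disk, and no smaller disk contains both endpoints, so this is the minimum enclosing circle.
Diameter = 2r = 2√(24.25) ≈ 9.849.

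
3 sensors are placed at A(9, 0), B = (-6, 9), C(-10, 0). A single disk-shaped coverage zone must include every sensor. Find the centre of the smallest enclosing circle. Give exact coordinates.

Side lengths²: AB² = 306, AC² = 361, BC² = 97.
Since AC² = 361 < 306 + 97 = 403, the triangle is acute, so the smallest enclosing circle is the circumcircle.
Circumcentre = (-0.5, 7/6), r² = 1649/18.
Centre = (-0.5, 7/6).

(-0.5, 7/6)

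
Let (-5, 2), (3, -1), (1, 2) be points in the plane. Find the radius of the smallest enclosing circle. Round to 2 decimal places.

4.27

Call the three points A, B, C in the order given.
Side lengths²: AB² = 73, AC² = 36, BC² = 13.
Since AB² = 73 ≥ 36 + 13 = 49, the angle opposite AB is not acute, so the smallest enclosing circle has AB as diameter.
Centre = midpoint of AB = (-1, 0.5), r² = 73/4 = 18.25.
r = √(18.25) ≈ 4.27.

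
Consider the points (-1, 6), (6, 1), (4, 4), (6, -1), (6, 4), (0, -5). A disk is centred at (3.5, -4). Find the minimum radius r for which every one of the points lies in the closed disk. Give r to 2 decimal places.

The required radius is the distance from (3.5, -4) to the farthest point.
Squared distances: 120.25, 31.25, 64.25, 15.25, 70.25, 13.25.
Maximum is 120.25, attained at (-1, 6).
r = √(120.25) ≈ 10.97.

10.97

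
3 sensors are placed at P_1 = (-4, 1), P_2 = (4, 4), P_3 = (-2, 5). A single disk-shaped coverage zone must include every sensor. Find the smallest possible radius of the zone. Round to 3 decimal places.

4.272

Side lengths²: P_1P_2² = 73, P_1P_3² = 20, P_2P_3² = 37.
Since P_1P_2² = 73 ≥ 37 + 20 = 57, the angle opposite P_1P_2 is not acute, so the smallest enclosing circle has P_1P_2 as diameter.
Centre = midpoint of P_1P_2 = (0, 2.5), r² = 73/4 = 18.25.
r = √(18.25) ≈ 4.272.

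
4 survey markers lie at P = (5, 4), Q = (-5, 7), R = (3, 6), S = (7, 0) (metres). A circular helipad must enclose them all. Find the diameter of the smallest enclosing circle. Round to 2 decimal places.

A smallest enclosing disk is always determined by at most three of the input points on its boundary.
The farthest pair is Q–S with squared distance 193. The circle on this segment as diameter has centre (1, 3.5) and r² = 193/4 = 48.25.
Check P: distance² to centre = 16.25 ≤ 48.25, so it lies inside.
All remaining points lie in this disk, and no smaller disk contains both endpoints, so this is the minimum enclosing circle.
Diameter = 2r = 2√(48.25) ≈ 13.89.

13.89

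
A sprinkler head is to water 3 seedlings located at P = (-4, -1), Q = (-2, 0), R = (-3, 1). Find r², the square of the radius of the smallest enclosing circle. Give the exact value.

25/18

Side lengths²: PQ² = 5, PR² = 5, QR² = 2.
Since PR² = 5 < 5 + 2 = 7, the triangle is acute, so the smallest enclosing circle is the circumcircle.
Circumcentre = (-19/6, -1/6), r² = 25/18.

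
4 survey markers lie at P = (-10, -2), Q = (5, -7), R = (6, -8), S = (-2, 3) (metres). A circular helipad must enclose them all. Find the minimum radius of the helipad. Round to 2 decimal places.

A smallest enclosing disk is always determined by at most three of the input points on its boundary.
The farthest pair is P–R with squared distance 292. The circle on this segment as diameter has centre (-2, -5) and r² = 292/4 = 73.
Check Q: distance² to centre = 53 ≤ 73, so it lies inside.
All remaining points lie in this disk, and no smaller disk contains both endpoints, so this is the minimum enclosing circle.
r = √73 ≈ 8.54.

8.54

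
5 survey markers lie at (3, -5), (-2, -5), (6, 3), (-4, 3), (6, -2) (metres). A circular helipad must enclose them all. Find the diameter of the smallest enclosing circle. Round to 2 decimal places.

The minimum enclosing circle is determined by three boundary points: (-2, -5), (6, 3), (-4, 3).
Their circumcentre is (1, 0) with r² = 34.
The farthest remaining point (3, -5) is at distance² 29 ≤ 34.
Diameter = 2r = 2√34 ≈ 11.66.

11.66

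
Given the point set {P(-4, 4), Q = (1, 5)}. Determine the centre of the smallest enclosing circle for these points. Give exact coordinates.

The smallest circle enclosing two points has them as diameter endpoints.
Centre = midpoint = (-1.5, 4.5); r² = |PQ|²/4 = 26/4 = 6.5.
Centre = (-1.5, 4.5).

(-1.5, 4.5)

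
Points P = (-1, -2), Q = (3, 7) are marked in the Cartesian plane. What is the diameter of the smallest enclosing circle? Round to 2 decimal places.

9.85

The smallest circle enclosing two points has them as diameter endpoints.
Centre = midpoint = (1, 2.5); r² = |PQ|²/4 = 97/4 = 24.25.
Diameter = 2r = 2√(24.25) ≈ 9.85.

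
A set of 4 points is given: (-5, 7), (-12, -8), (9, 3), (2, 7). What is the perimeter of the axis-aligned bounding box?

72

Width = max x − min x = 9 − (-12) = 21.
Height = max y − min y = 7 − (-8) = 15.
Perimeter = 2(21 + 15) = 72.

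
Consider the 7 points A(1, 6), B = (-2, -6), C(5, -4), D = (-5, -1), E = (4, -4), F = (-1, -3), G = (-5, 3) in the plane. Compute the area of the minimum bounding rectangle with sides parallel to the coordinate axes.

x ranges over [-5, 5], width 10.
y ranges over [-6, 6], height 12.
Area = 10 × 12 = 120.

120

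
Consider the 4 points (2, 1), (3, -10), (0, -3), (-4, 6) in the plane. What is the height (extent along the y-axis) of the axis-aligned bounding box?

16

max y = 6, min y = -10, so height = 16.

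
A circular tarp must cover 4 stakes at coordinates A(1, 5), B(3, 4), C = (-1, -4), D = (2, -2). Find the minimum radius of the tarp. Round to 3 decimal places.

By Welzl's lemma the MEC is supported by two points (diametrically opposite) or three points (on a circumcircle).
The farthest pair is A–C with squared distance 85. The circle on this segment as diameter has centre (0, 0.5) and r² = 85/4 = 21.25.
Check B: distance² to centre = 21.25 ≤ 21.25, so it lies inside.
All remaining points lie in this disk, and no smaller disk contains both endpoints, so this is the minimum enclosing circle.
r = √(21.25) ≈ 4.610.

4.610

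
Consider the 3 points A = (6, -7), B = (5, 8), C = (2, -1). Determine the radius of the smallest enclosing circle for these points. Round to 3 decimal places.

Side lengths²: AB² = 226, AC² = 52, BC² = 90.
Since AB² = 226 ≥ 90 + 52 = 142, the angle opposite AB is not acute, so the smallest enclosing circle has AB as diameter.
Centre = midpoint of AB = (5.5, 0.5), r² = 226/4 = 56.5.
r = √(56.5) ≈ 7.517.

7.517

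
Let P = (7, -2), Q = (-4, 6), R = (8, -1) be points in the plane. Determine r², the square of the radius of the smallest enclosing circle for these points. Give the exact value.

Side lengths²: PQ² = 185, PR² = 2, QR² = 193.
Since QR² = 193 ≥ 185 + 2 = 187, the angle opposite QR is not acute, so the smallest enclosing circle has QR as diameter.
Centre = midpoint of QR = (2, 2.5), r² = 193/4 = 48.25.

48.25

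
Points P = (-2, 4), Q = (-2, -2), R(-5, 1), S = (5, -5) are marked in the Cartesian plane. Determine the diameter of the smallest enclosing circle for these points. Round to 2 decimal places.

The minimum enclosing circle of a finite set is fixed by two of the points (as a diameter) or three (as a circumcircle).
The minimum enclosing circle is determined by three boundary points: P, R, S.
Their circumcentre is (0.375, -1.375) with r² = 34.53125.
The farthest remaining point Q is at distance² 6.03125 ≤ 34.53125.
Diameter = 2r = 2√(34.53125) ≈ 11.75.

11.75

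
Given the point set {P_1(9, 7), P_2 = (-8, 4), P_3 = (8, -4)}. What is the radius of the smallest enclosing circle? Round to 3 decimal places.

9.269

Side lengths²: P_1P_2² = 298, P_1P_3² = 122, P_2P_3² = 320.
Since P_2P_3² = 320 < 298 + 122 = 420, the triangle is acute, so the smallest enclosing circle is the circumcircle.
Circumcentre = (25/23, 50/23), r² = 45445/529.
r = √(45445/529) ≈ 9.269.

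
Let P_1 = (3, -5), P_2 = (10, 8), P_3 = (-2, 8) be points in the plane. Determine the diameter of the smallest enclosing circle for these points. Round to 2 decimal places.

15.82

Side lengths²: P_1P_2² = 218, P_1P_3² = 194, P_2P_3² = 144.
Since P_1P_2² = 218 < 194 + 144 = 338, the triangle is acute, so the smallest enclosing circle is the circumcircle.
Circumcentre = (4, 37/13), r² = 10573/169.
Diameter = 2r = 2√(10573/169) ≈ 15.82.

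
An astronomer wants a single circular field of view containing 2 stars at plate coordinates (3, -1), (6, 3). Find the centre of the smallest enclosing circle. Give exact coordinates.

The smallest circle enclosing two points has them as diameter endpoints.
Centre = midpoint = (4.5, 1); r² = |(3, -1)−(6, 3)|²/4 = 25/4 = 6.25.
Centre = (4.5, 1).

(4.5, 1)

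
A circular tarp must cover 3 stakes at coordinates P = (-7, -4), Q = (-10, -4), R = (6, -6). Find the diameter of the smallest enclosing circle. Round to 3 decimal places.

16.125

Side lengths²: PQ² = 9, PR² = 173, QR² = 260.
Since QR² = 260 ≥ 173 + 9 = 182, the angle opposite QR is not acute, so the smallest enclosing circle has QR as diameter.
Centre = midpoint of QR = (-2, -5), r² = 260/4 = 65.
Diameter = 2r = 2√65 ≈ 16.125.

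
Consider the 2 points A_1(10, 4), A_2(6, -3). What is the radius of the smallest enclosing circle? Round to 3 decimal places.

The smallest circle enclosing two points has them as diameter endpoints.
Centre = midpoint = (8, 0.5); r² = |A_1A_2|²/4 = 65/4 = 16.25.
r = √(16.25) ≈ 4.031.

4.031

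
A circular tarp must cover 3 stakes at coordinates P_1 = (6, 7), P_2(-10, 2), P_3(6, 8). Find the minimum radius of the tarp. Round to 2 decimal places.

8.54

Side lengths²: P_1P_2² = 281, P_1P_3² = 1, P_2P_3² = 292.
Since P_2P_3² = 292 ≥ 281 + 1 = 282, the angle opposite P_2P_3 is not acute, so the smallest enclosing circle has P_2P_3 as diameter.
Centre = midpoint of P_2P_3 = (-2, 5), r² = 292/4 = 73.
r = √73 ≈ 8.54.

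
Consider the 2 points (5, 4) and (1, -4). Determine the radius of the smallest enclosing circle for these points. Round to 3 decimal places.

The smallest circle enclosing two points has them as diameter endpoints.
Centre = midpoint = (3, 0); r² = |(5, 4)−(1, -4)|²/4 = 80/4 = 20.
r = √20 ≈ 4.472.

4.472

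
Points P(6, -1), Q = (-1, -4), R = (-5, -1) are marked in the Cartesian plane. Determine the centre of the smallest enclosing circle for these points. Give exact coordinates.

Side lengths²: PQ² = 58, PR² = 121, QR² = 25.
Since PR² = 121 ≥ 58 + 25 = 83, the angle opposite PR is not acute, so the smallest enclosing circle has PR as diameter.
Centre = midpoint of PR = (0.5, -1), r² = 121/4 = 30.25.
Centre = (0.5, -1).

(0.5, -1)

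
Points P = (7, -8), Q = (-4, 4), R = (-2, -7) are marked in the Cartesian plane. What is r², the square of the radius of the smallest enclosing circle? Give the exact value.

Side lengths²: PQ² = 265, PR² = 82, QR² = 125.
Since PQ² = 265 ≥ 125 + 82 = 207, the angle opposite PQ is not acute, so the smallest enclosing circle has PQ as diameter.
Centre = midpoint of PQ = (1.5, -2), r² = 265/4 = 66.25.

66.25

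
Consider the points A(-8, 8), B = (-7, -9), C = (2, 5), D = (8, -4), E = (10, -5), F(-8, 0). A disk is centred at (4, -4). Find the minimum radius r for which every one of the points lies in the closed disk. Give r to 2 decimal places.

16.97

The required radius is the distance from (4, -4) to the farthest point.
Squared distances: 288, 146, 85, 16, 37, 160.
Maximum is 288, attained at A.
r = √288 ≈ 16.97.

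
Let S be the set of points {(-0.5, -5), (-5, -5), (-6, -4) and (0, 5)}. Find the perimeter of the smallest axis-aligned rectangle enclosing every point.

Width = max x − min x = 0 − (-6) = 6.
Height = max y − min y = 5 − (-5) = 10.
Perimeter = 2(6 + 10) = 32.

32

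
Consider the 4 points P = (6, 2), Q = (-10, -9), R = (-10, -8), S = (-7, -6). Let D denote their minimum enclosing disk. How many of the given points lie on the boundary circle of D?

The farthest pair is P–Q with squared distance 377. The circle on this segment as diameter has centre (-2, -3.5) and r² = 377/4 = 94.25.
Check R: distance² to centre = 84.25 ≤ 94.25, so it lies inside.
All remaining points lie in this disk, and no smaller disk contains both endpoints, so this is the minimum enclosing circle.
The points at distance exactly r from the centre are P, Q — 2 points.

2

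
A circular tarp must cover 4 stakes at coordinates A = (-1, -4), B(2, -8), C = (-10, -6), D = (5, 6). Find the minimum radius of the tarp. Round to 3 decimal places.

9.605

By Welzl's lemma the MEC is supported by two points (diametrically opposite) or three points (on a circumcircle).
The farthest pair is C–D with squared distance 369. The circle on this segment as diameter has centre (-2.5, 0) and r² = 369/4 = 92.25.
Check A: distance² to centre = 18.25 ≤ 92.25, so it lies inside.
All remaining points lie in this disk, and no smaller disk contains both endpoints, so this is the minimum enclosing circle.
r = √(92.25) ≈ 9.605.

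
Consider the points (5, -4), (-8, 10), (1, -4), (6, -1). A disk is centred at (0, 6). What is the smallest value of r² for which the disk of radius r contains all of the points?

125

The required radius is the distance from (0, 6) to the farthest point.
Squared distances: 125, 80, 101, 85.
Maximum is 125, attained at (5, -4).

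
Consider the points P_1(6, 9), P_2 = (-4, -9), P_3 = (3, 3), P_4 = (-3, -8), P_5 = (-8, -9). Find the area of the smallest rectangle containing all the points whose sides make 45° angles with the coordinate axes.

128

In coordinates u = x + y, v = x − y the rectangle is axis-aligned; the map (x,y)→(u,v) scales areas by 2.
u-values: 15, -13, 6, -11, -17; range = 15 − (-17) = 32.
v-values: -3, 5, 0, 5, 1; range = 5 − (-3) = 8.
Area = (32 × 8) / 2 = 128.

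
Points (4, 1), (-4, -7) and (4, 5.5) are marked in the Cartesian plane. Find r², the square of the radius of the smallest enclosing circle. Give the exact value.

Call the three points A, B, C in the order given.
Side lengths²: AB² = 128, AC² = 20.25, BC² = 220.25.
Since BC² = 220.25 ≥ 128 + 20.25 = 148.25, the angle opposite BC is not acute, so the smallest enclosing circle has BC as diameter.
Centre = midpoint of BC = (0, -0.75), r² = 220.25/4 = 55.0625.

55.0625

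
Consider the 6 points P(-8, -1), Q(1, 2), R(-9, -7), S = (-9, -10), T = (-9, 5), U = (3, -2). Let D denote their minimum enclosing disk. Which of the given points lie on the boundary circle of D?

A smallest enclosing disk is always determined by at most three of the input points on its boundary.
The minimum enclosing circle is determined by three boundary points: S, T, U.
Their circumcentre is (-16/3, -2.5) with r² = 2509/36.
The farthest remaining point Q is at distance² 2173/36 ≤ 2509/36.
The points at distance exactly r from the centre are S, T, U — 3 points.

S, T, U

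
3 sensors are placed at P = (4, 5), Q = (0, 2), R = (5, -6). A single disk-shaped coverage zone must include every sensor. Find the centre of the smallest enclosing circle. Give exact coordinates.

Side lengths²: PQ² = 25, PR² = 122, QR² = 89.
Since PR² = 122 ≥ 89 + 25 = 114, the angle opposite PR is not acute, so the smallest enclosing circle has PR as diameter.
Centre = midpoint of PR = (4.5, -0.5), r² = 122/4 = 30.5.
Centre = (4.5, -0.5).

(4.5, -0.5)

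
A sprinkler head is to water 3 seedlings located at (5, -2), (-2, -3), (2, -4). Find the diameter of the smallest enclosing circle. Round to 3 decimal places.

Call the three points A, B, C in the order given.
Side lengths²: AB² = 50, AC² = 13, BC² = 17.
Since AB² = 50 ≥ 17 + 13 = 30, the angle opposite AB is not acute, so the smallest enclosing circle has AB as diameter.
Centre = midpoint of AB = (1.5, -2.5), r² = 50/4 = 12.5.
Diameter = 2r = 2√(12.5) ≈ 7.071.

7.071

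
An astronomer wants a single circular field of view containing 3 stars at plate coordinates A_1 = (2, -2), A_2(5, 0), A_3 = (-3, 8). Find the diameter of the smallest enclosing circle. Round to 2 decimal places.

11.40

Side lengths²: A_1A_2² = 13, A_1A_3² = 125, A_2A_3² = 128.
Since A_2A_3² = 128 < 125 + 13 = 138, the triangle is acute, so the smallest enclosing circle is the circumcircle.
Circumcentre = (0.5, 3.5), r² = 32.5.
Diameter = 2r = 2√(32.5) ≈ 11.40.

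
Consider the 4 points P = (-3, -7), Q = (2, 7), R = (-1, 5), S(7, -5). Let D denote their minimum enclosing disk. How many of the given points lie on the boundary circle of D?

By Welzl's lemma the MEC is supported by two points (diametrically opposite) or three points (on a circumcircle).
The minimum enclosing circle is determined by three boundary points: P, Q, S.
Their circumcentre is (0.9, -0.5) with r² = 57.46.
The farthest remaining point R is at distance² 33.86 ≤ 57.46.
The points at distance exactly r from the centre are P, Q, S — 3 points.

3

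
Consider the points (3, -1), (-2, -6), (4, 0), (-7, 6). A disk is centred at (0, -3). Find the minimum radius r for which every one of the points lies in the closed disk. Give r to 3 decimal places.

11.402

The required radius is the distance from (0, -3) to the farthest point.
Squared distances: 13, 13, 25, 130.
Maximum is 130, attained at (-7, 6).
r = √130 ≈ 11.402.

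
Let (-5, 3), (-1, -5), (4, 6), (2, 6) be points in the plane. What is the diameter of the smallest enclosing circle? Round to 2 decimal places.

The minimum enclosing circle of a finite set is fixed by two of the points (as a diameter) or three (as a circumcircle).
The minimum enclosing circle is determined by three boundary points: (-5, 3), (-1, -5), (4, 6).
Their circumcentre is (5/7, 6/7) with r² = 1825/49.
The farthest remaining point (2, 6) is at distance² 1377/49 ≤ 1825/49.
Diameter = 2r = 2√(1825/49) ≈ 12.21.

12.21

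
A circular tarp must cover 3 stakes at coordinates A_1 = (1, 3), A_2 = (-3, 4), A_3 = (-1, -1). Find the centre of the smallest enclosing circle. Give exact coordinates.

Side lengths²: A_1A_2² = 17, A_1A_3² = 20, A_2A_3² = 29.
Since A_2A_3² = 29 < 20 + 17 = 37, the triangle is acute, so the smallest enclosing circle is the circumcircle.
Circumcentre = (-13/9, 31/18), r² = 2465/324.
Centre = (-13/9, 31/18).

(-13/9, 31/18)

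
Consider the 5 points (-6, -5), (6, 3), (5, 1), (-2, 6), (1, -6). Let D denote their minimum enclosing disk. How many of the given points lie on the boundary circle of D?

By Welzl's lemma the MEC is supported by two points (diametrically opposite) or three points (on a circumcircle).
The minimum enclosing circle is determined by three boundary points: (-6, -5), (6, 3), (-2, 6).
Their circumcentre is (-0.04, -0.94) with r² = 52.0052.
The farthest remaining point (5, 1) is at distance² 29.1652 ≤ 52.0052.
The points at distance exactly r from the centre are (-6, -5), (6, 3), (-2, 6) — 3 points.

3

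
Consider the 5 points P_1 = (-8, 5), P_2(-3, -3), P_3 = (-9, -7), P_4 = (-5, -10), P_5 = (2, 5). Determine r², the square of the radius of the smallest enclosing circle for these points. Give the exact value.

The minimum enclosing circle is determined by three boundary points: P_1, P_4, P_5.
Their circumcentre is (-3, -1.8) with r² = 71.24.
The farthest remaining point P_3 is at distance² 63.04 ≤ 71.24.

71.24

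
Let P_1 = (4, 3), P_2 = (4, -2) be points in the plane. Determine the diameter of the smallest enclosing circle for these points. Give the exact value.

The smallest circle enclosing two points has them as diameter endpoints.
Centre = midpoint = (4, 0.5); r² = |P_1P_2|²/4 = 25/4 = 6.25.
Diameter = 2r = 2√(6.25) = 5.

5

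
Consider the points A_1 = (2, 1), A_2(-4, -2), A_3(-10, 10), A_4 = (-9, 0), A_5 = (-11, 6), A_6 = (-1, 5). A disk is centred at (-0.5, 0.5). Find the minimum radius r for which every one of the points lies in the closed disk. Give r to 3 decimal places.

The required radius is the distance from (-0.5, 0.5) to the farthest point.
Squared distances: 6.5, 18.5, 180.5, 72.5, 140.5, 20.5.
Maximum is 180.5, attained at A_3.
r = √(180.5) ≈ 13.435.

13.435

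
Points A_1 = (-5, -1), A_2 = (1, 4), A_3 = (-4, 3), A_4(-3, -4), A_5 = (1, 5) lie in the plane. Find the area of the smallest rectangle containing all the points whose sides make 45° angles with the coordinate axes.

52

In coordinates u = x + y, v = x − y the rectangle is axis-aligned; the map (x,y)→(u,v) scales areas by 2.
u-values: -6, 5, -1, -7, 6; range = 6 − (-7) = 13.
v-values: -4, -3, -7, 1, -4; range = 1 − (-7) = 8.
Area = (13 × 8) / 2 = 52.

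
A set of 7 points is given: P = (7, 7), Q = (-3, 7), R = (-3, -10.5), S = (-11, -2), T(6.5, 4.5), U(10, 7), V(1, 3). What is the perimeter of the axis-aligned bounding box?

77

Width = max x − min x = 10 − (-11) = 21.
Height = max y − min y = 7 − (-10.5) = 17.5.
Perimeter = 2(21 + 17.5) = 77.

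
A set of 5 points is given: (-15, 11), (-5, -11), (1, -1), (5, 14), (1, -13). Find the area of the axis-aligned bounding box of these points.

x ranges over [-15, 5], width 20.
y ranges over [-13, 14], height 27.
Area = 20 × 27 = 540.

540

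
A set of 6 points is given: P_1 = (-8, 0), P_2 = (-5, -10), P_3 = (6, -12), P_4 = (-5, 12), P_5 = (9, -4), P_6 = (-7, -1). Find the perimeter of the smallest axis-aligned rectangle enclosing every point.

Width = max x − min x = 9 − (-8) = 17.
Height = max y − min y = 12 − (-12) = 24.
Perimeter = 2(17 + 24) = 82.

82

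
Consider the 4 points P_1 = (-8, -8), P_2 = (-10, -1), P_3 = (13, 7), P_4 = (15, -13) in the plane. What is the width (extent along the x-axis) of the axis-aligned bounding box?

max x = 15, min x = -10, so width = 25.

25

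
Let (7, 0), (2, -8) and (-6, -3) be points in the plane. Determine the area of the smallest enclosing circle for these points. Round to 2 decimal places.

139.80

Call the three points A, B, C in the order given.
Side lengths²: AB² = 89, AC² = 178, BC² = 89.
Since AC² = 178 ≥ 89 + 89 = 178, the angle opposite AC is not acute, so the smallest enclosing circle has AC as diameter.
Centre = midpoint of AC = (0.5, -1.5), r² = 178/4 = 44.5.
Area = π·r² = π·44.5 ≈ 139.80.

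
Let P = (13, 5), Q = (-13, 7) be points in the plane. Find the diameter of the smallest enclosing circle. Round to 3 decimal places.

26.077

The smallest circle enclosing two points has them as diameter endpoints.
Centre = midpoint = (0, 6); r² = |PQ|²/4 = 680/4 = 170.
Diameter = 2r = 2√170 ≈ 26.077.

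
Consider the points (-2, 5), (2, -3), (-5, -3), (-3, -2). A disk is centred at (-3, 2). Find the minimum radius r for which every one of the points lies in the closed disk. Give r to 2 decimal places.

7.07

The required radius is the distance from (-3, 2) to the farthest point.
Squared distances: 10, 50, 29, 16.
Maximum is 50, attained at (2, -3).
r = √50 ≈ 7.07.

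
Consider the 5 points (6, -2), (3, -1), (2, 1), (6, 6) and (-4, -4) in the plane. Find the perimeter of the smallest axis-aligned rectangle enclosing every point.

Width = max x − min x = 6 − (-4) = 10.
Height = max y − min y = 6 − (-4) = 10.
Perimeter = 2(10 + 10) = 40.

40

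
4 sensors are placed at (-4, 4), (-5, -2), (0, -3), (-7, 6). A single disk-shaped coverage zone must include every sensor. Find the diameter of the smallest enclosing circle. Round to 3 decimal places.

11.402

By Welzl's lemma the MEC is supported by two points (diametrically opposite) or three points (on a circumcircle).
The farthest pair is (0, -3)–(-7, 6) with squared distance 130. The circle on this segment as diameter has centre (-3.5, 1.5) and r² = 130/4 = 32.5.
Check (-4, 4): distance² to centre = 6.5 ≤ 32.5, so it lies inside.
All remaining points lie in this disk, and no smaller disk contains both endpoints, so this is the minimum enclosing circle.
Diameter = 2r = 2√(32.5) ≈ 11.402.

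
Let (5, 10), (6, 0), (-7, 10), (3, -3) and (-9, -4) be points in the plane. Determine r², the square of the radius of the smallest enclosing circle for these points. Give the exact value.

98

The farthest pair is (5, 10)–(-9, -4) with squared distance 392. The circle on this segment as diameter has centre (-2, 3) and r² = 392/4 = 98.
Check (6, 0): distance² to centre = 73 ≤ 98, so it lies inside.
All remaining points lie in this disk, and no smaller disk contains both endpoints, so this is the minimum enclosing circle.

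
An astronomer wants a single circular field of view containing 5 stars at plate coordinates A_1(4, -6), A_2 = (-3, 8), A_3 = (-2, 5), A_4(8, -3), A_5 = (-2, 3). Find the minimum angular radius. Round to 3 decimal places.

7.906

The minimum enclosing circle of a finite set is fixed by two of the points (as a diameter) or three (as a circumcircle).
The minimum enclosing circle is determined by three boundary points: A_1, A_2, A_4.
Their circumcentre is (1.5, 1.5) with r² = 62.5.
The farthest remaining point A_3 is at distance² 24.5 ≤ 62.5.
r = √(62.5) ≈ 7.906.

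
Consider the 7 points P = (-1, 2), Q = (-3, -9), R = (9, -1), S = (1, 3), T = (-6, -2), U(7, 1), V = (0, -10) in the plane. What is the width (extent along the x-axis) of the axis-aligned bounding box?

15

max x = 9, min x = -6, so width = 15.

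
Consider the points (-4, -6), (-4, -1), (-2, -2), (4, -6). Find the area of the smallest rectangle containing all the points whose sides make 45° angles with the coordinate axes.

In coordinates u = x + y, v = x − y the rectangle is axis-aligned; the map (x,y)→(u,v) scales areas by 2.
u-values: -10, -5, -4, -2; range = -2 − (-10) = 8.
v-values: 2, -3, 0, 10; range = 10 − (-3) = 13.
Area = (8 × 13) / 2 = 52.

52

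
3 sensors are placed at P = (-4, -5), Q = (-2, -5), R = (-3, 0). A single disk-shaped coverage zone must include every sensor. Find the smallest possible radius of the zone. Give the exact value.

Side lengths²: PQ² = 4, PR² = 26, QR² = 26.
Since QR² = 26 < 26 + 4 = 30, the triangle is acute, so the smallest enclosing circle is the circumcircle.
Circumcentre = (-3, -2.6), r² = 6.76.
r = √(6.76) = 2.6.

2.6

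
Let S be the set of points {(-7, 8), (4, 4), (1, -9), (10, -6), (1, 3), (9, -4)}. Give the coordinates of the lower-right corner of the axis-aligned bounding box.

x-range [-7, 10], y-range [-9, 8].
The lower-right corner is (10, -9).

(10, -9)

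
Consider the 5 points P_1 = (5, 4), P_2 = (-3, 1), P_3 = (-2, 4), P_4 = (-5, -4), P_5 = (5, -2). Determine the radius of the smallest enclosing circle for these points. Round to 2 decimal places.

6.40

A smallest enclosing disk is always determined by at most three of the input points on its boundary.
The farthest pair is P_1–P_4 with squared distance 164. The circle on this segment as diameter has centre (0, 0) and r² = 164/4 = 41.
Check P_2: distance² to centre = 10 ≤ 41, so it lies inside.
All remaining points lie in this disk, and no smaller disk contains both endpoints, so this is the minimum enclosing circle.
r = √41 ≈ 6.40.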